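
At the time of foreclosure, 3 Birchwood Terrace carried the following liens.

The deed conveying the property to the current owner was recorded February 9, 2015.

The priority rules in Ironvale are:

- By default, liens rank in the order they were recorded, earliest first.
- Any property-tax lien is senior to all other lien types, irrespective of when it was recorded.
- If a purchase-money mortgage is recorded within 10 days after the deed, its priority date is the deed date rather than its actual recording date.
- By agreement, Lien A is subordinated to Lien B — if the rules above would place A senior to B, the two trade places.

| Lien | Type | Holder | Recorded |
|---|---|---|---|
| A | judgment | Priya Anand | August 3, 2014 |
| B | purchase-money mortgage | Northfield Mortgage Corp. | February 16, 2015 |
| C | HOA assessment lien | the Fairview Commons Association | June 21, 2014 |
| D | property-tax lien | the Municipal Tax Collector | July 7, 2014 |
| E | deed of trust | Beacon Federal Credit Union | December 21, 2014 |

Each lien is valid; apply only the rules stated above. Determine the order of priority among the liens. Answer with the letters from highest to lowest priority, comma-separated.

D, C, B, E, A

Effective dates: B's effective date is the deed date, February 9, 2015.
As a property-tax lien, D is senior to every other lien.
The other liens, earliest effective date first: C (June 21, 2014), A (August 3, 2014), E (December 21, 2014), B (February 9, 2015).
The subordination applies — A was senior to B — so A and B swap.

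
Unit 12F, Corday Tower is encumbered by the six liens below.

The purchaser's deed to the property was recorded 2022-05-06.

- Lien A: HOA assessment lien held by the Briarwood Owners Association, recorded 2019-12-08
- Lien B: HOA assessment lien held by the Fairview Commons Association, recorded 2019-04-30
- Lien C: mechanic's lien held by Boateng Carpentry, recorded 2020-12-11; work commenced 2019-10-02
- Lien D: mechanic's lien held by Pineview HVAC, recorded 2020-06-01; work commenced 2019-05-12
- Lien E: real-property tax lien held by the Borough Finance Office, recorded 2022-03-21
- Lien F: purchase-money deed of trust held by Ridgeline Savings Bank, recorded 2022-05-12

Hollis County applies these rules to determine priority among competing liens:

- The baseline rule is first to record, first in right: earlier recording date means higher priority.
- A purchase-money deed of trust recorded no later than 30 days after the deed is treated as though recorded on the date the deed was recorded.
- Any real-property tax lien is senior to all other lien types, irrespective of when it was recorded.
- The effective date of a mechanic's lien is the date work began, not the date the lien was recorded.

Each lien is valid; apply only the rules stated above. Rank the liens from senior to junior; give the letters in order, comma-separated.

Effective dates after the stated exceptions: C relates back to 2019-10-02 (work commenced); D is treated as recorded 2019-05-12, the work-commencement date; F's effective date is the deed date, 2022-05-06.
E is a real-property tax lien, so it outranks all other liens regardless of date.
Remaining liens by effective date: B (2019-04-30), D (2019-05-12), C (2019-10-02), A (2019-12-08), F (2022-05-06).

E, B, D, C, A, F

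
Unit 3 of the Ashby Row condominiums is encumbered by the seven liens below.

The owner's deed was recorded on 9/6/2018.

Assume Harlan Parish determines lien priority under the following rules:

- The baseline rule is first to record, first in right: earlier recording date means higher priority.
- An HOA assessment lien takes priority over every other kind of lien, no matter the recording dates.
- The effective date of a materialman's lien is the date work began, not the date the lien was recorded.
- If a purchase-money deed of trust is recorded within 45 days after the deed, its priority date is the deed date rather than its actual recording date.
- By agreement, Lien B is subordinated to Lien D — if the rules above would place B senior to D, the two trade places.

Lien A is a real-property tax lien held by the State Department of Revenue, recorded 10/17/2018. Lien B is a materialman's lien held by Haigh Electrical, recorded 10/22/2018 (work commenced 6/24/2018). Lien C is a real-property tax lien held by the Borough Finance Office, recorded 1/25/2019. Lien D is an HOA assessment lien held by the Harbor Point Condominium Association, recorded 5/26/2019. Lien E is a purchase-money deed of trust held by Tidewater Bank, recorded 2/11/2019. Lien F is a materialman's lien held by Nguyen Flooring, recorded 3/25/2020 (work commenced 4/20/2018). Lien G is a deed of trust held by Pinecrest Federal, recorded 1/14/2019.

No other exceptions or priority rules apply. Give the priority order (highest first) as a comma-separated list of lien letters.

D, F, B, A, G, C, E

Adjusting effective dates: B's effective date is 6/24/2018, when work began; E was recorded 158 days after the deed, outside the 45-day window, so it keeps its recording date; F's effective date is 4/20/2018, when work began.
D, as an HOA assessment lien, has superpriority and ranks first.
Among the remaining liens, by effective date: F (4/20/2018), B (6/24/2018), A (10/17/2018), G (1/14/2019), C (1/25/2019), E (2/11/2019).
B already ranks below D; the subordination has no effect.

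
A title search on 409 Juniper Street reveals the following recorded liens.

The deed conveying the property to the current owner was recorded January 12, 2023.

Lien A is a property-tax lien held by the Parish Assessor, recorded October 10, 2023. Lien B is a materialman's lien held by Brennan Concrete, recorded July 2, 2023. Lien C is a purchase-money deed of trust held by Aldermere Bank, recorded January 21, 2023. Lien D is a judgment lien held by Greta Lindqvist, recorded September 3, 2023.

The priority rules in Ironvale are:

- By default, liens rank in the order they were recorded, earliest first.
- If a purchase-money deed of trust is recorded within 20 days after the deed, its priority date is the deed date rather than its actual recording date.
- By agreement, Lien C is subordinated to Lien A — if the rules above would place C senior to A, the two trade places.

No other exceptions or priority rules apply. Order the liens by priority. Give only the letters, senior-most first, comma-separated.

Effective dates after the stated exceptions: C was recorded within the 20-day window, so its effective date is the deed date January 12, 2023.
Sorted by effective date: C (January 12, 2023), B (July 2, 2023), D (September 3, 2023), A (October 10, 2023).
C would otherwise be senior to A, so under the subordination agreement C and A exchange positions.

A, B, D, C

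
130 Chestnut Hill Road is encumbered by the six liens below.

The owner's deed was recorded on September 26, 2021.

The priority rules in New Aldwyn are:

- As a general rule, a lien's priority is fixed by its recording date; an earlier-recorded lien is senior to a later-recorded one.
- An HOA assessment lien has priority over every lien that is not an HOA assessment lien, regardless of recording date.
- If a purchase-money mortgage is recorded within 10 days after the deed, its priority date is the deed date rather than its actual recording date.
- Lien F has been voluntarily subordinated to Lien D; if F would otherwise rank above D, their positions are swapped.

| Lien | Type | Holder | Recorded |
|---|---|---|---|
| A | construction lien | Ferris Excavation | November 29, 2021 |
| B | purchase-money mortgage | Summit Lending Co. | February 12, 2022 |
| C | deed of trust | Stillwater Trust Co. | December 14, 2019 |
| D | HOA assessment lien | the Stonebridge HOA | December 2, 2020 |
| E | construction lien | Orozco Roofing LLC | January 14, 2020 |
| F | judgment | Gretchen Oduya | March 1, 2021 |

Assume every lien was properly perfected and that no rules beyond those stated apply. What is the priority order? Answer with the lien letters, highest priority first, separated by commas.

D, C, E, F, A, B

Effective dates after the stated exceptions: B was recorded 139 days after the deed, outside the 10-day window, so it keeps its recording date.
As an HOA assessment lien, D is senior to every other lien.
Ordering the rest by effective date: C (December 14, 2019), E (January 14, 2020), F (March 1, 2021), A (November 29, 2021), B (February 12, 2022).
Since F is not senior to D, the subordination leaves the order unchanged.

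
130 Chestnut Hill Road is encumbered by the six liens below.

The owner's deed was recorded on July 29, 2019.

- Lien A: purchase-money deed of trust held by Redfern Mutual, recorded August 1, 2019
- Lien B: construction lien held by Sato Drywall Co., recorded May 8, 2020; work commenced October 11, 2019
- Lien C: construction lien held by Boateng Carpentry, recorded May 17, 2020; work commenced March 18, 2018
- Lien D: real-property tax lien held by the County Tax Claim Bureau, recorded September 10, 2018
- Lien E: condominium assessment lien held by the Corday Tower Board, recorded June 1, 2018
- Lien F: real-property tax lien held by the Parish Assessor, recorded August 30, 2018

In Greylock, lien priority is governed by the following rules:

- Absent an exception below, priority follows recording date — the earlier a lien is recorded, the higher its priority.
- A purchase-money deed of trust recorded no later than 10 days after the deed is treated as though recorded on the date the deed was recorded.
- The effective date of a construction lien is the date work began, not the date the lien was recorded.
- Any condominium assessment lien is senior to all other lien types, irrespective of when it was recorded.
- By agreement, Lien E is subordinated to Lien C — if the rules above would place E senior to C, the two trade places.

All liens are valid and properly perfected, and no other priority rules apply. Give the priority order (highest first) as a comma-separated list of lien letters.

C, E, F, D, A, B

First, effective dates: A relates back to the deed date July 29, 2019; B is treated as recorded October 11, 2019, the work-commencement date; C's effective date is March 18, 2018, when work began.
E is a condominium assessment lien and takes priority over every other lien.
The other liens, earliest effective date first: C (March 18, 2018), F (August 30, 2018), D (September 10, 2018), A (July 29, 2019), B (October 11, 2019).
The subordination applies — E was senior to C — so E and C swap.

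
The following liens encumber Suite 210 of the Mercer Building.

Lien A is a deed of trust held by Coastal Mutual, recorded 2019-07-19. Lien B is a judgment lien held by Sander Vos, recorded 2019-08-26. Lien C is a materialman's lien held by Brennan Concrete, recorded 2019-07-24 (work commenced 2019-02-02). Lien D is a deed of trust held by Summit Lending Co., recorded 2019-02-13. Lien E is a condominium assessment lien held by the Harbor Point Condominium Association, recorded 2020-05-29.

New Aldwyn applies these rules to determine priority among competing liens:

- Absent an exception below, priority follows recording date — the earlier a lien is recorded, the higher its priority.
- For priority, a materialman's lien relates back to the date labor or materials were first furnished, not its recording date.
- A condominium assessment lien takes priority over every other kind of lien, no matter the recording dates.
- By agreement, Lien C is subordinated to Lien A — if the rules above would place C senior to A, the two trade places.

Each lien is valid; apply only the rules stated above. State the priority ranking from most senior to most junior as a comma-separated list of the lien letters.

Adjusting effective dates: C relates back to 2019-02-02 (work commenced).
E is a condominium assessment lien, so it outranks all other liens regardless of date.
Ordering the rest by effective date: C (2019-02-02), D (2019-02-13), A (2019-07-19), B (2019-08-26).
Because C would otherwise rank above A, the subordination swaps them.

E, A, D, C, B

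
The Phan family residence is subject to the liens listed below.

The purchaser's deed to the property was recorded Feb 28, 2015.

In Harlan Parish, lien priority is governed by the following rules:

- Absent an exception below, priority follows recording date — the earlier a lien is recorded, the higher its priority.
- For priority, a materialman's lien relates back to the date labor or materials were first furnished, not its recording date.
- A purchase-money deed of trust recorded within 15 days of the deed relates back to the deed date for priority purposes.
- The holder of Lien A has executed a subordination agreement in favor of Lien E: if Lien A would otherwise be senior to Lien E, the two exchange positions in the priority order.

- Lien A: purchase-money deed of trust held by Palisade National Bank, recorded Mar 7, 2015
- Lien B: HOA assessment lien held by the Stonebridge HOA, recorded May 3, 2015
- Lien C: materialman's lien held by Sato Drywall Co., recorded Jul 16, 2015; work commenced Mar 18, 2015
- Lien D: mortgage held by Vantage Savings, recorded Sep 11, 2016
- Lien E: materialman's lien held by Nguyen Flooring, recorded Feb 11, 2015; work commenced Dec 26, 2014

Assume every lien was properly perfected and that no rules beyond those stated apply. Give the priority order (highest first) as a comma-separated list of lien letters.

First, effective dates: A was recorded within the 15-day window, so its effective date is the deed date Feb 28, 2015; C relates back to Mar 18, 2015 (work commenced); E's effective date is Dec 26, 2014, when work began.
By effective date: E (Dec 26, 2014), A (Feb 28, 2015), C (Mar 18, 2015), B (May 3, 2015), D (Sep 11, 2016).
Since A is not senior to E, the subordination leaves the order unchanged.

E, A, C, B, D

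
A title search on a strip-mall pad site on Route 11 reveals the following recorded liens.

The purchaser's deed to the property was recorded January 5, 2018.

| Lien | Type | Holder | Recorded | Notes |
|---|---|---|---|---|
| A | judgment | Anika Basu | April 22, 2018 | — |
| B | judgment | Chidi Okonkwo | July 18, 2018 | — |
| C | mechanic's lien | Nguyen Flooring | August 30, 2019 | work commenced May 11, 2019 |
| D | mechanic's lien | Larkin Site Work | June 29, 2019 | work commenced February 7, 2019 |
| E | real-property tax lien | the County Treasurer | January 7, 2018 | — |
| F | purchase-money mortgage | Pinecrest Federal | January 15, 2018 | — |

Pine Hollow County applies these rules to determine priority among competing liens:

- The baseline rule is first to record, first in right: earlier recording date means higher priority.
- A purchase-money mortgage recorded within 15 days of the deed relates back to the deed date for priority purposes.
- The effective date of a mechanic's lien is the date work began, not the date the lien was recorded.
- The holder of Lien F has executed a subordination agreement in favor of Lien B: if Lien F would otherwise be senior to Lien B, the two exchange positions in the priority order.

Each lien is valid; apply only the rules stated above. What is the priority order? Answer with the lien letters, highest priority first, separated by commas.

B, E, A, F, D, C

First, effective dates: C's effective date is May 11, 2019, when work began; D relates back to February 7, 2019 (work commenced); F was recorded within the 15-day window, so its effective date is the deed date January 5, 2018.
Sorted by effective date: F (January 5, 2018), E (January 7, 2018), A (April 22, 2018), B (July 18, 2018), D (February 7, 2019), C (May 11, 2019).
Because F would otherwise rank above B, the subordination swaps them.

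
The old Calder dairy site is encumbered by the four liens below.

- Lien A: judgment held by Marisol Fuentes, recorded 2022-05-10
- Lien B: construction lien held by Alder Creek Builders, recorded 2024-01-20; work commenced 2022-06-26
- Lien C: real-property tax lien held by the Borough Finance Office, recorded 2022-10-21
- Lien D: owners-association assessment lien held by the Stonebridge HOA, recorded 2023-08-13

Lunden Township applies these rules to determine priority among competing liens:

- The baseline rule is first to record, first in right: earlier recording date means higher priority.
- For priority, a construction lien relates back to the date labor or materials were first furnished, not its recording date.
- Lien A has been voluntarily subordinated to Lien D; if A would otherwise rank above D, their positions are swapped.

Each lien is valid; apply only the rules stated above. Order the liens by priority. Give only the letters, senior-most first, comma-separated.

D, B, C, A

Effective dates: B relates back to 2022-06-26 (work commenced).
By effective date: A (2022-05-10), B (2022-06-26), C (2022-10-21), D (2023-08-13).
A is senior to D before the subordination, so the two trade places.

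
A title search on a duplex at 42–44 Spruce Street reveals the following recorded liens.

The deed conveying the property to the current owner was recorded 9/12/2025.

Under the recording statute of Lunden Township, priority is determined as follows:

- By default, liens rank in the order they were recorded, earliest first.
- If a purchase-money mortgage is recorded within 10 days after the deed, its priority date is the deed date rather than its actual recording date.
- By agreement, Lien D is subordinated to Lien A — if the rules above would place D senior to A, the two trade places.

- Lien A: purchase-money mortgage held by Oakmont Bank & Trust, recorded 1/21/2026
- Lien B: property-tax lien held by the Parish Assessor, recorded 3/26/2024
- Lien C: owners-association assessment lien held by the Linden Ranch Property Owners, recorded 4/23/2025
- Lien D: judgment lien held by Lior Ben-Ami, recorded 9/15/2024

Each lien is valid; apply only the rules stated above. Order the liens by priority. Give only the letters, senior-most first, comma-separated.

B, A, C, D

Adjusting effective dates: A missed the 10-day window (131 days after the deed), so its recording date stands.
By effective date, earliest first: B (3/26/2024), D (9/15/2024), C (4/23/2025), A (1/21/2026).
D is senior to A before the subordination, so the two trade places.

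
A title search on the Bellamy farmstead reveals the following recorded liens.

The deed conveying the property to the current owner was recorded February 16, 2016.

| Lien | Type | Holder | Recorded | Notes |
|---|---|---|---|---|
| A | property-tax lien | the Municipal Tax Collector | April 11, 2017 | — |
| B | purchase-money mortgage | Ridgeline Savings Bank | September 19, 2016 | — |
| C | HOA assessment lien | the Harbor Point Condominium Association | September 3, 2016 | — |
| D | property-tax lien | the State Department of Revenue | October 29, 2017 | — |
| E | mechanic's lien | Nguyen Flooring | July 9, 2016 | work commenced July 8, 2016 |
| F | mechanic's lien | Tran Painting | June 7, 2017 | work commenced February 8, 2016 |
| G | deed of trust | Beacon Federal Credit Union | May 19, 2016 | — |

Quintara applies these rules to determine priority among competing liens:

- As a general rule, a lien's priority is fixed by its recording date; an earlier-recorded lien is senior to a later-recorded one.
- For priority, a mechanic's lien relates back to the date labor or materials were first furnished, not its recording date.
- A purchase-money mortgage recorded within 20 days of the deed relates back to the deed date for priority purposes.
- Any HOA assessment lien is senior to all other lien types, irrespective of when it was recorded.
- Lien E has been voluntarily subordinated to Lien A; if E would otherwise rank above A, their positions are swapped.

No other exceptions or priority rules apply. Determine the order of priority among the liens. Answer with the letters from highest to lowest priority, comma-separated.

C, F, G, A, B, E, D

Effective dates after the stated exceptions: B was recorded 216 days after the deed, outside the 20-day window, so it keeps its recording date; E's effective date is July 8, 2016, when work began; F relates back to February 8, 2016 (work commenced).
C is an HOA assessment lien and takes priority over every other lien.
Among the remaining liens, by effective date: F (February 8, 2016), G (May 19, 2016), E (July 8, 2016), B (September 19, 2016), A (April 11, 2017), D (October 29, 2017).
Because E would otherwise rank above A, the subordination swaps them.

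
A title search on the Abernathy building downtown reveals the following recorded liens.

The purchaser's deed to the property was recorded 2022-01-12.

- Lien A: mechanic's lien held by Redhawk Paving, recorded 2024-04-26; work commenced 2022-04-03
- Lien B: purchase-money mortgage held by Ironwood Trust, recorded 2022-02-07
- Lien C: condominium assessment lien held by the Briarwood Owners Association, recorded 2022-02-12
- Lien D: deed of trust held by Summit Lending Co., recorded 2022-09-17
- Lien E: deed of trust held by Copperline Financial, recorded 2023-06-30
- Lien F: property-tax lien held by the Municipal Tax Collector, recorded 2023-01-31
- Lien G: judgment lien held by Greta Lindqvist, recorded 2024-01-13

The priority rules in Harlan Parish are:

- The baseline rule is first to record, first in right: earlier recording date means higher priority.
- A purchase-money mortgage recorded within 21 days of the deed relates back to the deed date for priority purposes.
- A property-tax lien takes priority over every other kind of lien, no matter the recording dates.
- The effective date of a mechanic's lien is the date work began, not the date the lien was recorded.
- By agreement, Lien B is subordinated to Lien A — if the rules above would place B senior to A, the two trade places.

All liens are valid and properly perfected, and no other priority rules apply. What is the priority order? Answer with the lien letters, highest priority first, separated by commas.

Effective dates: A is treated as recorded 2022-04-03, the work-commencement date; B was recorded 26 days after the deed, outside the 21-day window, so it keeps its recording date.
F, as a property-tax lien, has superpriority and ranks first.
Ordering the rest by effective date: B (2022-02-07), C (2022-02-12), A (2022-04-03), D (2022-09-17), E (2023-06-30), G (2024-01-13).
Because B would otherwise rank above A, the subordination swaps them.

F, A, C, B, D, E, G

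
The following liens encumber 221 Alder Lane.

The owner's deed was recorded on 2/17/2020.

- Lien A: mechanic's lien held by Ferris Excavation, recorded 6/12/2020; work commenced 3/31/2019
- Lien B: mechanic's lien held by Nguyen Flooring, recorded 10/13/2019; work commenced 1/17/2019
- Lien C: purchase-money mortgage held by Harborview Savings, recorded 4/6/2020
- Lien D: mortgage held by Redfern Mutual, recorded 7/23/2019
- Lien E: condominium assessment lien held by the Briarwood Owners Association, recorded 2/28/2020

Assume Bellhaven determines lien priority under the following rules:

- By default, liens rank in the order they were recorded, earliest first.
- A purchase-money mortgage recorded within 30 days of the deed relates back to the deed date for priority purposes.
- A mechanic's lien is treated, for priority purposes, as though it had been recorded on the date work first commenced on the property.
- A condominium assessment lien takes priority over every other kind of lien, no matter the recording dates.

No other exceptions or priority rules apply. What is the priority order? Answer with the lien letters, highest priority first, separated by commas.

First, effective dates: A is treated as recorded 3/31/2019, the work-commencement date; B is treated as recorded 1/17/2019, the work-commencement date; C missed the 30-day window (49 days after the deed), so its recording date stands.
E is a condominium assessment lien and takes priority over every other lien.
Among the remaining liens, by effective date: B (1/17/2019), A (3/31/2019), D (7/23/2019), C (4/6/2020).

E, B, A, D, C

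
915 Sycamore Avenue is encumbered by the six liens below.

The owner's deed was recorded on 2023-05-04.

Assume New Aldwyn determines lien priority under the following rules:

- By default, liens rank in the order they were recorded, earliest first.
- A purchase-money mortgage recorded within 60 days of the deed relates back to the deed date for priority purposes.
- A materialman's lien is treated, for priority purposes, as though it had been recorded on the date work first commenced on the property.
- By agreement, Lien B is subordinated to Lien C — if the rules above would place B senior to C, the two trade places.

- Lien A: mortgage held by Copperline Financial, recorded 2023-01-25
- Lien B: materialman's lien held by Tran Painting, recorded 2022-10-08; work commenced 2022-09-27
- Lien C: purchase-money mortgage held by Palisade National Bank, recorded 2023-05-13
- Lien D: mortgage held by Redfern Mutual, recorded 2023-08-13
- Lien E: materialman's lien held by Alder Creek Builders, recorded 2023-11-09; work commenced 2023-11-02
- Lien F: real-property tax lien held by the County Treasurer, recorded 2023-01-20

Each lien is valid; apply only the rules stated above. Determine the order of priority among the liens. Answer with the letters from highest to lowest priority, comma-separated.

First, effective dates: B's effective date is 2022-09-27, when work began; C relates back to the deed date 2023-05-04; E's effective date is 2023-11-02, when work began.
By effective date, earliest first: B (2022-09-27), F (2023-01-20), A (2023-01-25), C (2023-05-04), D (2023-08-13), E (2023-11-02).
Because B would otherwise rank above C, the subordination swaps them.

C, F, A, B, D, E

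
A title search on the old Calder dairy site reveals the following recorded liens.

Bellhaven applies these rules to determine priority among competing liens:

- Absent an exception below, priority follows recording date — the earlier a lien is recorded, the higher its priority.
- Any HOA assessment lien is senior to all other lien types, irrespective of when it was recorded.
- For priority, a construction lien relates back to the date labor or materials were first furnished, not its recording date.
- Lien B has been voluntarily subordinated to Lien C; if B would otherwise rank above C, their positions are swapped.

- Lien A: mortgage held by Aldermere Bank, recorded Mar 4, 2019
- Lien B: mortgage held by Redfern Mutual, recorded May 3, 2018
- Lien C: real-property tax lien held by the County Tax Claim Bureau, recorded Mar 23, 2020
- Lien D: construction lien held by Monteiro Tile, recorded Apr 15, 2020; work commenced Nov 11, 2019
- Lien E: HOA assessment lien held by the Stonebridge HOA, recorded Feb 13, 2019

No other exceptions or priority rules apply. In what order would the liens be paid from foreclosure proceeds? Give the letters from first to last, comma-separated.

E, C, A, D, B

Effective dates: D's effective date is Nov 11, 2019, when work began.
As an HOA assessment lien, E is senior to every other lien.
The other liens, earliest effective date first: B (May 3, 2018), A (Mar 4, 2019), D (Nov 11, 2019), C (Mar 23, 2020).
The subordination applies — B was senior to C — so B and C swap.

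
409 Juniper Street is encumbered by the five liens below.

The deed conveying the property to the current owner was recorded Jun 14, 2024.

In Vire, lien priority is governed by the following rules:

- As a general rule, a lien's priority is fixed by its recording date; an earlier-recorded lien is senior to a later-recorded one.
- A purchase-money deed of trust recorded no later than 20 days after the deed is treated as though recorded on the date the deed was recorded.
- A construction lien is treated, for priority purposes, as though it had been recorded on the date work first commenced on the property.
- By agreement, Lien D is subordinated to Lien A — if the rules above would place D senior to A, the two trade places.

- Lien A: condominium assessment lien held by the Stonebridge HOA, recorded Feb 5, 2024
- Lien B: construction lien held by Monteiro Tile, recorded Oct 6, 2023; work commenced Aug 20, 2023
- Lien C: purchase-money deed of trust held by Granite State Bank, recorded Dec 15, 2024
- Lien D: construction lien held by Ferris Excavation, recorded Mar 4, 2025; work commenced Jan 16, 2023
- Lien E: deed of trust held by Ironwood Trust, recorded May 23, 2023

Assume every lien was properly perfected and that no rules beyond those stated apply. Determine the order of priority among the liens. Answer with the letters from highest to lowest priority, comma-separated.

A, E, B, D, C

Effective dates after the stated exceptions: B is treated as recorded Aug 20, 2023, the work-commencement date; C missed the 20-day window (184 days after the deed), so its recording date stands; D is treated as recorded Jan 16, 2023, the work-commencement date.
By effective date: D (Jan 16, 2023), E (May 23, 2023), B (Aug 20, 2023), A (Feb 5, 2024), C (Dec 15, 2024).
D is senior to A before the subordination, so the two trade places.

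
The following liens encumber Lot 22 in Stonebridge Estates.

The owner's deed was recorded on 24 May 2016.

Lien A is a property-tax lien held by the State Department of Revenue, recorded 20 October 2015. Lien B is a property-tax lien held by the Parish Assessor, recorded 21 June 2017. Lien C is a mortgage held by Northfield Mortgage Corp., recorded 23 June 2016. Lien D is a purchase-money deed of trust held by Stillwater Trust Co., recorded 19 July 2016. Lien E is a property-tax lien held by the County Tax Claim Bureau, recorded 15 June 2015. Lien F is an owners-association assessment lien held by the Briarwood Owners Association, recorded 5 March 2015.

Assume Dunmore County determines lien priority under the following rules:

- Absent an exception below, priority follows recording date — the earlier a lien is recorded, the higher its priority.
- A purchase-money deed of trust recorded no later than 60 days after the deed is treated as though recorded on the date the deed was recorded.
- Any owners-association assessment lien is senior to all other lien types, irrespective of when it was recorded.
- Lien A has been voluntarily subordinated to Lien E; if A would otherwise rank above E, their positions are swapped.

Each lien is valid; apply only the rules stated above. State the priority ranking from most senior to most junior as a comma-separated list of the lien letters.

F, E, A, D, C, B

Effective dates after the stated exceptions: D's effective date is the deed date, 24 May 2016.
F is an owners-association assessment lien and takes priority over every other lien.
Among the remaining liens, by effective date: E (15 June 2015), A (20 October 2015), D (24 May 2016), C (23 June 2016), B (21 June 2017).
A is already junior to E, so the subordination agreement changes nothing.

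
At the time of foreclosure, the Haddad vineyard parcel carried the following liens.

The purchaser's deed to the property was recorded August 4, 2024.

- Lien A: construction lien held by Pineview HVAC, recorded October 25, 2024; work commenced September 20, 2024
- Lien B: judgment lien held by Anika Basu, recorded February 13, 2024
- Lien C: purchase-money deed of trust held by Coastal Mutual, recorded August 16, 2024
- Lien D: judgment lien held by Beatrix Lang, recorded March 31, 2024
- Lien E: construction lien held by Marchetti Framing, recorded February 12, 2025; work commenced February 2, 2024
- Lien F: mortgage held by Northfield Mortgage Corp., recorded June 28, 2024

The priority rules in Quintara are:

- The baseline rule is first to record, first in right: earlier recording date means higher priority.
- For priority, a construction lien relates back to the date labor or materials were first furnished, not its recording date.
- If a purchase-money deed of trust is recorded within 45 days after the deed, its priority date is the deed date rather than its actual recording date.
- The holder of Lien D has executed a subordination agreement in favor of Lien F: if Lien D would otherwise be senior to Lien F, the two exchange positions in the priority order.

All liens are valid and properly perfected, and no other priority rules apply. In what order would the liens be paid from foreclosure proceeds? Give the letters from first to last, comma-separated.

E, B, F, D, C, A

Effective dates: A relates back to September 20, 2024 (work commenced); C relates back to the deed date August 4, 2024; E's effective date is February 2, 2024, when work began.
Sorted by effective date: E (February 2, 2024), B (February 13, 2024), D (March 31, 2024), F (June 28, 2024), C (August 4, 2024), A (September 20, 2024).
Because D would otherwise rank above F, the subordination swaps them.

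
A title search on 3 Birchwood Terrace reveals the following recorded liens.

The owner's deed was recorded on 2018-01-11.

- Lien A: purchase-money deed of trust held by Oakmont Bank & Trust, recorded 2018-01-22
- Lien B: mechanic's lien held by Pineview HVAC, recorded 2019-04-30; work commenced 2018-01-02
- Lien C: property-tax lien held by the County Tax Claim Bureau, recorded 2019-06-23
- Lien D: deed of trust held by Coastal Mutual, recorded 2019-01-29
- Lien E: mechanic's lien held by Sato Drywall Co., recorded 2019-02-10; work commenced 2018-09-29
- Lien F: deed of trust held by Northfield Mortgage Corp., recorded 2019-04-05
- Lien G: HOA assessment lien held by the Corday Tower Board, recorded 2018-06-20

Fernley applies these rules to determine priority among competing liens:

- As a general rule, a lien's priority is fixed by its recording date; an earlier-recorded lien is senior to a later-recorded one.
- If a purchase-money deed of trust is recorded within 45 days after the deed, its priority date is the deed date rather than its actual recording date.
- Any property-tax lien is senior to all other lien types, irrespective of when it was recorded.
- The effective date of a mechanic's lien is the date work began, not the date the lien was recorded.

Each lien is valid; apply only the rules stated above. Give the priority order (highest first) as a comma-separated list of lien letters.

C, B, A, G, E, D, F

Effective dates after the stated exceptions: A was recorded within the 45-day window, so its effective date is the deed date 2018-01-11; B is treated as recorded 2018-01-02, the work-commencement date; E relates back to 2018-09-29 (work commenced).
C is a property-tax lien and takes priority over every other lien.
Among the remaining liens, by effective date: B (2018-01-02), A (2018-01-11), G (2018-06-20), E (2018-09-29), D (2019-01-29), F (2019-04-05).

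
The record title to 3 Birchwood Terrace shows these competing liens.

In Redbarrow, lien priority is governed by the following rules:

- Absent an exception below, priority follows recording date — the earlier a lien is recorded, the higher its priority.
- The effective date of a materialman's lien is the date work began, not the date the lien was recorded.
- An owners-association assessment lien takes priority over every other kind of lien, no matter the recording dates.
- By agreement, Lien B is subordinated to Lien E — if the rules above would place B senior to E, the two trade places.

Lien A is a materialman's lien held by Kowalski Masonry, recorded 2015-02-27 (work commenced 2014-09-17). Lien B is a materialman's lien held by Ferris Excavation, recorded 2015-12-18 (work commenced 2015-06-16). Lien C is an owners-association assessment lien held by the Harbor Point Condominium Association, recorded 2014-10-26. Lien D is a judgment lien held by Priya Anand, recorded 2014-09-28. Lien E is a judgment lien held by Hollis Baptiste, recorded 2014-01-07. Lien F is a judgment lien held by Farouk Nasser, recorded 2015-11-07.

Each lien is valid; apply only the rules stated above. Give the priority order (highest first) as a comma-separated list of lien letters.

C, E, A, D, B, F

Effective dates: A is treated as recorded 2014-09-17, the work-commencement date; B relates back to 2015-06-16 (work commenced).
C is an owners-association assessment lien, so it outranks all other liens regardless of date.
The other liens, earliest effective date first: E (2014-01-07), A (2014-09-17), D (2014-09-28), B (2015-06-16), F (2015-11-07).
B is already junior to E, so the subordination agreement changes nothing.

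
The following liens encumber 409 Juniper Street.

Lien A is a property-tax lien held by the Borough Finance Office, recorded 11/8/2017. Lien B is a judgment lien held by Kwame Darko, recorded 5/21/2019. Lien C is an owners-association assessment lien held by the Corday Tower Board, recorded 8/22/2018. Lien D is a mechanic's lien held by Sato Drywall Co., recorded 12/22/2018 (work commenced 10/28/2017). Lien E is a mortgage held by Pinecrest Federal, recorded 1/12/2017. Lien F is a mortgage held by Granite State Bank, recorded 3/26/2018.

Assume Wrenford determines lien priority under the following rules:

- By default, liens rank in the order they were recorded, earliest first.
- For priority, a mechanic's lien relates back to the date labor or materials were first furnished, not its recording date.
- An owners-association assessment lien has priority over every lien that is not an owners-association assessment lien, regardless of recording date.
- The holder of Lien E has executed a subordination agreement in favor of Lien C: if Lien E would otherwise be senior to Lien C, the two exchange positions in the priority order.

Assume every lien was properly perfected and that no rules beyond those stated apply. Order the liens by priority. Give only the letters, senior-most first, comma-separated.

C, E, D, A, F, B

Adjusting effective dates: D is treated as recorded 10/28/2017, the work-commencement date.
C, as an owners-association assessment lien, has superpriority and ranks first.
Remaining liens by effective date: E (1/12/2017), D (10/28/2017), A (11/8/2017), F (3/26/2018), B (5/21/2019).
Since E is not senior to C, the subordination leaves the order unchanged.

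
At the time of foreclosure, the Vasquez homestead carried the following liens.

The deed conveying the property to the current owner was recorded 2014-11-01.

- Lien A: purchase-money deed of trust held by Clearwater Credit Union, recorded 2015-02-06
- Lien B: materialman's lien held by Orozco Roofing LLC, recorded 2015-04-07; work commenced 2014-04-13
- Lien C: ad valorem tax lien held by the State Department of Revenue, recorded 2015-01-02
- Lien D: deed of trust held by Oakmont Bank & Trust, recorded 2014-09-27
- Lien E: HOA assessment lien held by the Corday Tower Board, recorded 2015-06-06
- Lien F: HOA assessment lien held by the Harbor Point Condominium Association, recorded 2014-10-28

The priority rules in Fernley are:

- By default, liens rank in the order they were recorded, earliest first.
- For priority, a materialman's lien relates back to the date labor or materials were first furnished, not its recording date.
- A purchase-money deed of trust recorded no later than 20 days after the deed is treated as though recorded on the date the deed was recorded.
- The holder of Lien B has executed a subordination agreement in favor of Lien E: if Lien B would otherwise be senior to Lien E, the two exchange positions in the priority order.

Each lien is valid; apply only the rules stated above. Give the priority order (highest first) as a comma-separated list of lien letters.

Effective dates: A was recorded 97 days after the deed, outside the 20-day window, so it keeps its recording date; B is treated as recorded 2014-04-13, the work-commencement date.
Ordering by effective date: B (2014-04-13), D (2014-09-27), F (2014-10-28), C (2015-01-02), A (2015-02-06), E (2015-06-06).
B would otherwise be senior to E, so under the subordination agreement B and E exchange positions.

E, D, F, C, A, B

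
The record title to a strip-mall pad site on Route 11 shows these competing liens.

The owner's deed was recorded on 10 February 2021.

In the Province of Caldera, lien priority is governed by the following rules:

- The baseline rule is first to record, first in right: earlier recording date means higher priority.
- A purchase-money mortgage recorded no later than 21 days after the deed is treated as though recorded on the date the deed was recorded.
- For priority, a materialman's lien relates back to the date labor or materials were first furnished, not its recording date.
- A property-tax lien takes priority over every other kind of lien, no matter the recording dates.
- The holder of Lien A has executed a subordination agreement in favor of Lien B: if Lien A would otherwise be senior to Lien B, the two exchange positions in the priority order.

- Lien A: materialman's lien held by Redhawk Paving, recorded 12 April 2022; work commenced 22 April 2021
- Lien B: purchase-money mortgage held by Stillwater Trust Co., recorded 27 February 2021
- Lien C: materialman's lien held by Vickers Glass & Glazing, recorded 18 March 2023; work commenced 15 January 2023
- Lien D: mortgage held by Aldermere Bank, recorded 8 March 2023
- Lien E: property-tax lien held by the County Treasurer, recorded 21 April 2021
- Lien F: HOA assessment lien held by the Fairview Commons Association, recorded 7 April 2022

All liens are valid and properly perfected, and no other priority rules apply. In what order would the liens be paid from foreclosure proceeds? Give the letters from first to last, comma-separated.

E, B, A, F, C, D

First, effective dates: A's effective date is 22 April 2021, when work began; B's effective date is the deed date, 10 February 2021; C is treated as recorded 15 January 2023, the work-commencement date.
E, as a property-tax lien, has superpriority and ranks first.
The other liens, earliest effective date first: B (10 February 2021), A (22 April 2021), F (7 April 2022), C (15 January 2023), D (8 March 2023).
Since A is not senior to B, the subordination leaves the order unchanged.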